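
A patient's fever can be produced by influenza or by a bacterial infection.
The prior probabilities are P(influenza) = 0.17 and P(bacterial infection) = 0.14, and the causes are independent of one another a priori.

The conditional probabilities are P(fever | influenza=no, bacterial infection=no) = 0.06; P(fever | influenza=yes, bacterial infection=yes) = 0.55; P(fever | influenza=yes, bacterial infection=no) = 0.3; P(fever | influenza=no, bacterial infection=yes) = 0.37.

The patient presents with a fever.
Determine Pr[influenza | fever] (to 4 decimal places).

Pr[influenza | fever] ≈ 0.3989

Numerator (weight on configurations with influenza): 0.043860 + 0.013090 = 0.056950
The normalizing constant is 0.06·0.83·0.86 + 0.37·0.83·0.14 + 0.3·0.17·0.86 + 0.55·0.17·0.14 = 0.142772
P(influenza | fever) = 0.056950/0.142772 ≈ 0.3989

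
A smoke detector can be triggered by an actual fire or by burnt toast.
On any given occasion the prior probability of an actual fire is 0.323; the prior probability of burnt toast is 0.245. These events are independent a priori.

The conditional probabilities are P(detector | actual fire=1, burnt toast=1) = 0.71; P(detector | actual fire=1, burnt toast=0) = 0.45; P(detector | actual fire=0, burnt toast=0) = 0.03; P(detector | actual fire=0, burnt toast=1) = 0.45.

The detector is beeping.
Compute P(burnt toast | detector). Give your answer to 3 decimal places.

P(burnt toast | detector) ≈ 0.511

P(detector) = 0.03·0.677·0.755 + 0.45·0.677·0.245 + 0.45·0.323·0.755 + 0.71·0.323·0.245 = 0.015334 + 0.074639 + 0.109739 + 0.056186 = 0.255898
The burnt toast-present share is 0.074639 + 0.056186 = 0.130825.
Hence the posterior is 0.130825/0.255898 ≈ 0.511.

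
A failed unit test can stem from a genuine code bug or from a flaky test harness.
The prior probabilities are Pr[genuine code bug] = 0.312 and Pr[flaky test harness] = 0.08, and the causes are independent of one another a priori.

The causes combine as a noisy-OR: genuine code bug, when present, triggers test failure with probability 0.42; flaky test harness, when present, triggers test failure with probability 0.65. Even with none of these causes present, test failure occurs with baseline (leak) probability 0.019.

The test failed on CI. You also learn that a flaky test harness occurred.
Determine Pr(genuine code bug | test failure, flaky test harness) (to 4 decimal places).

Pr(genuine code bug | test failure, flaky test harness) ≈ 0.3561

Under noisy-OR, P(test failure | causes) = 1 − (1−0.019)·∏(1−qᵢ) over the active causes.
By total probability over both values of genuine code bug:
  P(test failure | flaky test harness) = 0.65665×0.688 + 0.800857×0.312
        = 0.451775 + 0.249867 = 0.701642
Configurations with genuine code bug contribute 0.249867, so
  P(genuine code bug | test failure, flaky test harness) = 0.249867 / 0.701642 ≈ 0.3561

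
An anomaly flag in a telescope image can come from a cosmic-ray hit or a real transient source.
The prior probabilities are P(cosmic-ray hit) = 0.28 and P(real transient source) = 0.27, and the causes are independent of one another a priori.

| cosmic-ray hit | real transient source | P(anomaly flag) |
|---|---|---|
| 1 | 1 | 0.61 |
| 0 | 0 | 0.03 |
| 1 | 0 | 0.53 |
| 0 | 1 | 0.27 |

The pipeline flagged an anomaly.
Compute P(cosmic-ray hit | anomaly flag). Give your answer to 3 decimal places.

For the numerator, keep only cosmic-ray hit=true terms: 0.108332 + 0.046116 = 0.154448
Denominator P(anomaly flag): 0.03·0.72·0.73 + 0.27·0.72·0.27 + 0.53·0.28·0.73 + 0.61·0.28·0.27 = 0.222704
P(cosmic-ray hit | anomaly flag) = 0.154448/0.222704 ≈ 0.694

P(cosmic-ray hit | anomaly flag) ≈ 0.694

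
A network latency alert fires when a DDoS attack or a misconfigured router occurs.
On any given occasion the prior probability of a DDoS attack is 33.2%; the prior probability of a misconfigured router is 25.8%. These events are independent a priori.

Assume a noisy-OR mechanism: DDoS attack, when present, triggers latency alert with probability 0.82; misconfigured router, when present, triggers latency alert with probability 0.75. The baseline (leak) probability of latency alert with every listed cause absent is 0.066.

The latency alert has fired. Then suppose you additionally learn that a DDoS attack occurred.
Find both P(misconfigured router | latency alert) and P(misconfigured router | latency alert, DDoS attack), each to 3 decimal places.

P(misconfigured router | latency alert) ≈ 0.474; P(misconfigured router | latency alert, DDoS attack) ≈ 0.286

Under noisy-OR, P(latency alert | causes) = 1 − (1−0.066)·∏(1−qᵢ) over the active causes.
For the numerator, keep only misconfigured router=true terms: 0.132102 + 0.082056 = 0.214158
The normalizing constant is 0.066·0.668·0.742 + 0.7665·0.668·0.258 + 0.83188·0.332·0.742 + 0.95797·0.332·0.258 = 0.451800
Posterior = 0.214158 / 0.451800 ≈ 0.474

With the extra evidence:
Numerator (weight on configurations with misconfigured router): 0.95797·0.258 = 0.247156
Denominator P(latency alert | DDoS attack): 0.83188·0.742 + 0.95797·0.258 = 0.864411
P(misconfigured router | latency alert, DDoS attack) = 0.247156/0.864411 ≈ 0.286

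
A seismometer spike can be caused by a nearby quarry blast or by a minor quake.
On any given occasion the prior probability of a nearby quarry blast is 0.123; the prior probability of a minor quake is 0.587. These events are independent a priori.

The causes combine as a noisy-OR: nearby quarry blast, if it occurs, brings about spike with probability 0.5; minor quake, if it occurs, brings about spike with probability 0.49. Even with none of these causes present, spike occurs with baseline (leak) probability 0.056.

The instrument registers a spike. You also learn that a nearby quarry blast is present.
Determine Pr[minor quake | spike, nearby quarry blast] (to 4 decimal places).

Under noisy-OR, P(spike | causes) = 1 − (1−0.056)·∏(1−qᵢ) over the active causes.
Enumerate both values of minor quake and weight by the priors:
  P(spike | nearby quarry blast) = 0.528·0.413 + 0.75928·0.587
        = 0.218064 + 0.445697 = 0.663761
Configurations with minor quake contribute 0.445697, so
  P(minor quake | spike, nearby quarry blast) = 0.445697 / 0.663761 ≈ 0.6715

Pr[minor quake | spike, nearby quarry blast] ≈ 0.6715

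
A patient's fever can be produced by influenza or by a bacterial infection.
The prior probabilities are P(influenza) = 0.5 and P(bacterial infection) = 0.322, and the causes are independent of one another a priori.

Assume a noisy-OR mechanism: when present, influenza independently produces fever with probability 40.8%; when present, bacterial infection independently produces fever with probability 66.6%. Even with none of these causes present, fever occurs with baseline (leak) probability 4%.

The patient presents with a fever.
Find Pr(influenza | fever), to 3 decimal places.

Pr(influenza | fever) ≈ 0.692

Under noisy-OR, P(fever | causes) = 1 − (1−0.04)·∏(1−qᵢ) over the active causes.
Numerator (weight on configurations with influenza): 0.146340 + 0.130439 = 0.276779
Denominator P(fever): 0.04×0.5×0.678 + 0.67936×0.5×0.322 + 0.43168×0.5×0.678 + 0.810181×0.5×0.322 = 0.399716
Posterior = 0.276779 / 0.399716 ≈ 0.692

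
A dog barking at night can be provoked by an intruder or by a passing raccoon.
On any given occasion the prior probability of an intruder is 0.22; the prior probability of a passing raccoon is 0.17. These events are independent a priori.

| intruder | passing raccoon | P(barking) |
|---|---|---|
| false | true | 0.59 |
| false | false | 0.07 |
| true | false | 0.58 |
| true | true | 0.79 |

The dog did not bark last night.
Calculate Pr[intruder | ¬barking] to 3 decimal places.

Pr[intruder | ¬barking] ≈ 0.114

For the numerator, keep only intruder=true terms: 0.076692 + 0.007854 = 0.084546
Denominator P(¬barking): 0.93×0.78×0.83 + 0.41×0.78×0.17 + 0.42×0.22×0.83 + 0.21×0.22×0.17 = 0.740994
P(intruder | ¬barking) = 0.084546/0.740994 ≈ 0.114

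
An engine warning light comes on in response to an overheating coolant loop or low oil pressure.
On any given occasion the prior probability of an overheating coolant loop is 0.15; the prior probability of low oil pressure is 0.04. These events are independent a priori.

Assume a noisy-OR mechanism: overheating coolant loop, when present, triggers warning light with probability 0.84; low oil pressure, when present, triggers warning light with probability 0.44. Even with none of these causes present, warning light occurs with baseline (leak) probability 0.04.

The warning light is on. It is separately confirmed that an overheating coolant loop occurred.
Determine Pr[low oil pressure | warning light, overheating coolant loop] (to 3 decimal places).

Pr[low oil pressure | warning light, overheating coolant loop] ≈ 0.043

Under noisy-OR, P(warning light | causes) = 1 − (1−0.04)·∏(1−qᵢ) over the active causes.
Sum P(warning light|·) weighted by the priors over both values of low oil pressure:
  P(warning light | overheating coolant loop) = 0.8464*0.96 + 0.913984*0.04
        = 0.812544 + 0.036559 = 0.849103
Keeping only the low oil pressure-present terms gives 0.036559, so
  P(low oil pressure | warning light, overheating coolant loop) = 0.036559 / 0.849103 ≈ 0.043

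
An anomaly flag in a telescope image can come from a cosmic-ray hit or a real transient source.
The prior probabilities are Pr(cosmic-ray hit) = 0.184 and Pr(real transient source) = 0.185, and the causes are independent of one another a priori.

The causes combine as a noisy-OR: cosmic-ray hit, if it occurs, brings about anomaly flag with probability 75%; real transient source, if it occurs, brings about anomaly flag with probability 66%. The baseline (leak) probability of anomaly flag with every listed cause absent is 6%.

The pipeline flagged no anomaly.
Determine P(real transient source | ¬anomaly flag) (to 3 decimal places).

Under noisy-OR, P(anomaly flag | causes) = 1 − (1−0.06)·∏(1−qᵢ) over the active causes.
For the numerator, keep only real transient source=true terms: 0.048247 + 0.002720 = 0.050967
Normalizer over all consistent configurations: 0.94·0.816·0.815 + 0.3196·0.816·0.185 + 0.235·0.184·0.815 + 0.0799·0.184·0.185 = 0.711346
P(real transient source | ¬anomaly flag) = 0.050967/0.711346 ≈ 0.072

P(real transient source | ¬anomaly flag) ≈ 0.072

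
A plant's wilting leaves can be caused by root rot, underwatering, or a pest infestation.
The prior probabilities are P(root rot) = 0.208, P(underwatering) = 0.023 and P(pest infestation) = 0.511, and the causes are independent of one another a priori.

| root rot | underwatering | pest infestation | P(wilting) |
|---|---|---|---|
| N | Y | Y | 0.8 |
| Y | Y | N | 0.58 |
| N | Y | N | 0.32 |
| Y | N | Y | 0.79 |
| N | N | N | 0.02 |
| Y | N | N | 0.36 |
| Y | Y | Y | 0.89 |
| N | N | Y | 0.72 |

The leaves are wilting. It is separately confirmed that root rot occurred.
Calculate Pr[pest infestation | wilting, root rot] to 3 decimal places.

Pr[pest infestation | wilting, root rot] ≈ 0.694

Weight on pest infestation=true, given the evidence: 0.394405 + 0.010460 = 0.404865
Denominator P(wilting | root rot): 0.36·0.977·0.489 + 0.79·0.977·0.511 + 0.58·0.023·0.489 + 0.89·0.023·0.511 = 0.583379
Posterior = 0.404865 / 0.583379 ≈ 0.694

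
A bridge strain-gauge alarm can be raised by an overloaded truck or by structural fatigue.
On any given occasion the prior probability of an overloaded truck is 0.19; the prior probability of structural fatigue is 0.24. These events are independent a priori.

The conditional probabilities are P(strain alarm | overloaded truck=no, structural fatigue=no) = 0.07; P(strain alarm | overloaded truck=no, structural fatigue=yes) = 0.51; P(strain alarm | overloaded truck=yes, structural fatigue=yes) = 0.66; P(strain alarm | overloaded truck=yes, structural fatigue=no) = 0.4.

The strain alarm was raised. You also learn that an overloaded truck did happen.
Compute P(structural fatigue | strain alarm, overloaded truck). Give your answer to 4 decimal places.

P(strain alarm | overloaded truck) = 0.4*0.76 + 0.66*0.24 = 0.304000 + 0.158400 = 0.462400
Restricting to configurations with structural fatigue present: 0.66*0.24 = 0.158400.
Hence the posterior is 0.158400/0.462400 ≈ 0.3426.

P(structural fatigue | strain alarm, overloaded truck) ≈ 0.3426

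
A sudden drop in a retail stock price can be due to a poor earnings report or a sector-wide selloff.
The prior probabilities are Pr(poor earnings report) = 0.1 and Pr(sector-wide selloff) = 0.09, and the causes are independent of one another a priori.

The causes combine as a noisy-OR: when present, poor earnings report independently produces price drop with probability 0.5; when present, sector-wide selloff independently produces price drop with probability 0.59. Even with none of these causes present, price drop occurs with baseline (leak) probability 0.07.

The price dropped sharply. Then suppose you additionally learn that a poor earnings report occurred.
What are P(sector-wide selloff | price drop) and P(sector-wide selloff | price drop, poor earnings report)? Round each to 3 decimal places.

Under noisy-OR, P(price drop | causes) = 1 − (1−0.07)·∏(1−qᵢ) over the active causes.
P(price drop) = 0.07·0.9·0.91 + 0.6187·0.9·0.09 + 0.535·0.1·0.91 + 0.80935·0.1·0.09 = 0.057330 + 0.050115 + 0.048685 + 0.007284 = 0.163414
Restricting to configurations with sector-wide selloff present: 0.050115 + 0.007284 = 0.057399.
P(sector-wide selloff | price drop) = 0.057399 / 0.163414 ≈ 0.351

Now also conditioning on poor earnings report=true:
Weight on sector-wide selloff=true, given the evidence: 0.80935*0.09 = 0.072842
Denominator P(price drop | poor earnings report): 0.535*0.91 + 0.80935*0.09 = 0.559692
Posterior = 0.072842 / 0.559692 ≈ 0.130
— poor earnings report explains away the evidence for sector-wide selloff.

P(sector-wide selloff | price drop) ≈ 0.351; P(sector-wide selloff | price drop, poor earnings report) ≈ 0.130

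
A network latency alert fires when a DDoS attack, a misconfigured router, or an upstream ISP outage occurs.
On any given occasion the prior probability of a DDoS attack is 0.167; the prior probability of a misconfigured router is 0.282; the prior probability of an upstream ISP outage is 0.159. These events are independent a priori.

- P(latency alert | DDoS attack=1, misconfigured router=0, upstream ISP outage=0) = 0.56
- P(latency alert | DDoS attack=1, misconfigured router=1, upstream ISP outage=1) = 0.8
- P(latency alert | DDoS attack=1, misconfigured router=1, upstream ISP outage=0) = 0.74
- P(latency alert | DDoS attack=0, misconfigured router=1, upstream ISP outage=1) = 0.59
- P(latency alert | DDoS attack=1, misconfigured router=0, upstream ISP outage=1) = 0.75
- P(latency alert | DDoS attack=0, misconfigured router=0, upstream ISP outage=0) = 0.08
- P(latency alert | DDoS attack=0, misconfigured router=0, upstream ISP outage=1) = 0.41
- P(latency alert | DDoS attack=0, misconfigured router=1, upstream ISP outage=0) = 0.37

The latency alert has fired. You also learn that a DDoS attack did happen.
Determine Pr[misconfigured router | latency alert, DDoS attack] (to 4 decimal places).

Pr[misconfigured router | latency alert, DDoS attack] ≈ 0.3328

P(latency alert | DDoS attack) = 0.56×0.718×0.841 + 0.75×0.718×0.159 + 0.74×0.282×0.841 + 0.8×0.282×0.159 = 0.338149 + 0.085622 + 0.175500 + 0.035870 = 0.635141
Of this, 0.211370 comes from 0.175500 + 0.035870 (the misconfigured router=true cases).
Hence the posterior is 0.211370/0.635141 ≈ 0.3328.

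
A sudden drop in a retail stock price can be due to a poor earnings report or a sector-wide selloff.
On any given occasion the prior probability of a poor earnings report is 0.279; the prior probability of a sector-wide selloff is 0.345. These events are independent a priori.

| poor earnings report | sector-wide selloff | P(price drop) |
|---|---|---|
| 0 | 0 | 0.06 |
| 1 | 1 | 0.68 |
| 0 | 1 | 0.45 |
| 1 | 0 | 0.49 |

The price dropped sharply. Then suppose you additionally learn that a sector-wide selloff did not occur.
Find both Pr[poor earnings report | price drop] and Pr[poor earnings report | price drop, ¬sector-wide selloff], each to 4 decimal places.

Pr[poor earnings report | price drop] ≈ 0.5249; Pr[poor earnings report | price drop, ¬sector-wide selloff] ≈ 0.7596

Sum P(price drop|·) weighted by the priors over the 4 (poor earnings report, sector-wide selloff) configurations:
  P(price drop) = 0.06·0.721·0.655 + 0.45·0.721·0.345 + 0.49·0.279·0.655 + 0.68·0.279·0.345
        = 0.028335 + 0.111935 + 0.089545 + 0.065453 = 0.295268
The terms with poor earnings report present sum to 0.154998, so
  P(poor earnings report | price drop) = 0.154998 / 0.295268 ≈ 0.5249

Now condition on the additional information:
Enumerate both values of poor earnings report and weight by the priors:
  P(price drop | ¬sector-wide selloff) = 0.06*0.721 + 0.49*0.279
        = 0.043260 + 0.136710 = 0.179970
Configurations with poor earnings report contribute 0.136710, so
  P(poor earnings report | price drop, ¬sector-wide selloff) = 0.136710 / 0.179970 ≈ 0.7596
Ruling out sector-wide selloff raises the posterior on poor earnings report — the flip side of explaining away.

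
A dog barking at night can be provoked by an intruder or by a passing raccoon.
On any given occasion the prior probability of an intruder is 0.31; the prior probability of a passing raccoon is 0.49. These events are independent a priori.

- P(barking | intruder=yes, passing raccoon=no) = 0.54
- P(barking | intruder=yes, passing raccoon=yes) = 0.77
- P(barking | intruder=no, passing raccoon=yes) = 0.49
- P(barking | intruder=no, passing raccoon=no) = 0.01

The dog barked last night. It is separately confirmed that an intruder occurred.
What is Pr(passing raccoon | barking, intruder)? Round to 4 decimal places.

Numerator (weight on configurations with passing raccoon): 0.77*0.49 = 0.377300
Denominator P(barking | intruder): 0.54*0.51 + 0.77*0.49 = 0.652700
P(passing raccoon | barking, intruder) = 0.377300/0.652700 ≈ 0.5781

Pr(passing raccoon | barking, intruder) ≈ 0.5781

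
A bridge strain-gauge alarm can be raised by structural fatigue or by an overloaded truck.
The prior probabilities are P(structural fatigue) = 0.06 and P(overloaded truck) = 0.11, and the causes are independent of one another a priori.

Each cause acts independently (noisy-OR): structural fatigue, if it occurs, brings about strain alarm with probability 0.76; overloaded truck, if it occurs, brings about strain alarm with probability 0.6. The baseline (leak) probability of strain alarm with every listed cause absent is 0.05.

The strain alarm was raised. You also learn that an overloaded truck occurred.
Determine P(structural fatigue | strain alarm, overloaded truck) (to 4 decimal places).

P(structural fatigue | strain alarm, overloaded truck) ≈ 0.0856

Under noisy-OR, P(strain alarm | causes) = 1 − (1−0.05)·∏(1−qᵢ) over the active causes.
Enumerate both values of structural fatigue and weight by the priors:
  P(strain alarm | overloaded truck) = 0.62×0.94 + 0.9088×0.06
        = 0.582800 + 0.054528 = 0.637328
Configurations with structural fatigue contribute 0.054528, so
  P(structural fatigue | strain alarm, overloaded truck) = 0.054528 / 0.637328 ≈ 0.0856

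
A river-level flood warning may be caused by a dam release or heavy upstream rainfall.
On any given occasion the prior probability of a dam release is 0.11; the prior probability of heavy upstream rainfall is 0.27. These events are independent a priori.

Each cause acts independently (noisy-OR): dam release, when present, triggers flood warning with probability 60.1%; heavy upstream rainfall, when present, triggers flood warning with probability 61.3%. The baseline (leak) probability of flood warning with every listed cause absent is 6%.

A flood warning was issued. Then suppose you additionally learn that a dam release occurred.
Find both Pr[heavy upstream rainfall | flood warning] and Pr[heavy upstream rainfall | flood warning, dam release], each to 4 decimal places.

Pr[heavy upstream rainfall | flood warning] ≈ 0.6666; Pr[heavy upstream rainfall | flood warning, dam release] ≈ 0.3360

Under noisy-OR, P(flood warning | causes) = 1 − (1−0.06)·∏(1−qᵢ) over the active causes.
P(flood warning) = 0.06×0.89×0.73 + 0.63622×0.89×0.27 + 0.62494×0.11×0.73 + 0.854852×0.11×0.27 = 0.038982 + 0.152884 + 0.050183 + 0.025389 = 0.267438
The heavy upstream rainfall-present share is 0.152884 + 0.025389 = 0.178273.
So P(heavy upstream rainfall | flood warning) = 0.178273/0.267438 ≈ 0.6666.

With the extra evidence:
Sum P(flood warning|·) weighted by the priors over both values of heavy upstream rainfall:
  P(flood warning | dam release) = 0.62494×0.73 + 0.854852×0.27
        = 0.456206 + 0.230810 = 0.687016
The terms with heavy upstream rainfall present sum to 0.230810, so
  P(heavy upstream rainfall | flood warning, dam release) = 0.230810 / 0.687016 ≈ 0.3360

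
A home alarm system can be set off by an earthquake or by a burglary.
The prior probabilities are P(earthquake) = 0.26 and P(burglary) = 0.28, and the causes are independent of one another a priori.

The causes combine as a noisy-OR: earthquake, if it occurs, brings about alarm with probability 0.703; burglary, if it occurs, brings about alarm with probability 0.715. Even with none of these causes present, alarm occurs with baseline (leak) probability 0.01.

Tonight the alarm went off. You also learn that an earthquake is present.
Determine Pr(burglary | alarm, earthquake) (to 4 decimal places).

Under noisy-OR, P(alarm | causes) = 1 − (1−0.01)·∏(1−qᵢ) over the active causes.
Enumerate both values of burglary and weight by the priors:
  P(alarm | earthquake) = 0.70597*0.72 + 0.916201*0.28
        = 0.508298 + 0.256536 = 0.764834
The terms with burglary present sum to 0.256536, so
  P(burglary | alarm, earthquake) = 0.256536 / 0.764834 ≈ 0.3354

Pr(burglary | alarm, earthquake) ≈ 0.3354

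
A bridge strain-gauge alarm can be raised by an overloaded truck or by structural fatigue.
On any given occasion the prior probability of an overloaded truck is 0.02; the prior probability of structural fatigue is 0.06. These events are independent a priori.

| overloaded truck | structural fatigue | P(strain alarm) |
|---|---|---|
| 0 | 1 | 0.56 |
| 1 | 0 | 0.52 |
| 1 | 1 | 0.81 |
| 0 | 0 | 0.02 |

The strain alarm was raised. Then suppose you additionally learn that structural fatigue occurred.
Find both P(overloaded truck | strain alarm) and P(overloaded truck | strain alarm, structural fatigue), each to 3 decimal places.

P(overloaded truck | strain alarm) ≈ 0.173; P(overloaded truck | strain alarm, structural fatigue) ≈ 0.029

Sum P(strain alarm|·) weighted by the priors over the 4 (overloaded truck, structural fatigue) configurations:
  P(strain alarm) = 0.02·0.98·0.94 + 0.56·0.98·0.06 + 0.52·0.02·0.94 + 0.81·0.02·0.06
        = 0.018424 + 0.032928 + 0.009776 + 0.000972 = 0.062100
Configurations with overloaded truck contribute 0.010748, so
  P(overloaded truck | strain alarm) = 0.010748 / 0.062100 ≈ 0.173

Now also conditioning on structural fatigue=true:
Numerator (weight on configurations with overloaded truck): 0.81×0.02 = 0.016200
Normalizer over all consistent configurations: 0.56×0.98 + 0.81×0.02 = 0.565000
P(overloaded truck | strain alarm, structural fatigue) = 0.016200/0.565000 ≈ 0.029
This is intercausal reasoning (explaining away): once structural fatigue accounts for the strain alarm, overloaded truck becomes less likely.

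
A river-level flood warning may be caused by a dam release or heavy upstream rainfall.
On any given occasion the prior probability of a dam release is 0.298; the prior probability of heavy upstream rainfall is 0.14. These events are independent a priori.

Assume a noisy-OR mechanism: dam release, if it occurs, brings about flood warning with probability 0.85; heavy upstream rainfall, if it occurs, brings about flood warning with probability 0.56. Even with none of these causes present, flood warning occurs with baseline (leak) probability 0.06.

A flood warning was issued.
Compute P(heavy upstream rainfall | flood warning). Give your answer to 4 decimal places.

Under noisy-OR, P(flood warning | causes) = 1 − (1−0.06)·∏(1−qᵢ) over the active causes.
P(flood warning) = 0.06×0.702×0.86 + 0.5864×0.702×0.14 + 0.859×0.298×0.86 + 0.93796×0.298×0.14 = 0.036223 + 0.057631 + 0.220145 + 0.039132 = 0.353131
Restricting to configurations with heavy upstream rainfall present: 0.057631 + 0.039132 = 0.096763.
So P(heavy upstream rainfall | flood warning) = 0.096763/0.353131 ≈ 0.2740.

P(heavy upstream rainfall | flood warning) ≈ 0.2740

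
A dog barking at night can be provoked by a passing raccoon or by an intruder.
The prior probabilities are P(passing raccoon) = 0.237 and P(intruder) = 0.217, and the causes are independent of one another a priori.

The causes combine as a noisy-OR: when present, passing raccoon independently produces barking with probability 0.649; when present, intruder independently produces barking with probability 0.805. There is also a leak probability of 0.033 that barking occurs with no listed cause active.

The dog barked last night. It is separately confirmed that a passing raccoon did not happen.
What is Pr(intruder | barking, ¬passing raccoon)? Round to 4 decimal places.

Pr(intruder | barking, ¬passing raccoon) ≈ 0.8720

Under noisy-OR, P(barking | causes) = 1 − (1−0.033)·∏(1−qᵢ) over the active causes.
Weight on intruder=true, given the evidence: 0.811435·0.217 = 0.176081
The normalizing constant is 0.033·0.783 + 0.811435·0.217 = 0.201920
P(intruder | barking, ¬passing raccoon) = 0.176081/0.201920 ≈ 0.8720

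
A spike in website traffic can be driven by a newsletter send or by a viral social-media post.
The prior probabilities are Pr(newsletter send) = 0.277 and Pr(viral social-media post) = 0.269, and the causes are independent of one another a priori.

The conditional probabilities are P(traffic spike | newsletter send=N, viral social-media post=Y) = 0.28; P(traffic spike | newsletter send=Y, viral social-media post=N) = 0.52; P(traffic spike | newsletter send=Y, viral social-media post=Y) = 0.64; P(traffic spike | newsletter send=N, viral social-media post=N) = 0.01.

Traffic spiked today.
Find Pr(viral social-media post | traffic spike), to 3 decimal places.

Pr(viral social-media post | traffic spike) ≈ 0.480

Sum P(traffic spike|·) weighted by the priors over the 4 (newsletter send, viral social-media post) configurations:
  P(traffic spike) = 0.01·0.723·0.731 + 0.28·0.723·0.269 + 0.52·0.277·0.731 + 0.64·0.277·0.269
        = 0.005285 + 0.054456 + 0.105293 + 0.047688 = 0.212722
Configurations with viral social-media post contribute 0.102144, so
  P(viral social-media post | traffic spike) = 0.102144 / 0.212722 ≈ 0.480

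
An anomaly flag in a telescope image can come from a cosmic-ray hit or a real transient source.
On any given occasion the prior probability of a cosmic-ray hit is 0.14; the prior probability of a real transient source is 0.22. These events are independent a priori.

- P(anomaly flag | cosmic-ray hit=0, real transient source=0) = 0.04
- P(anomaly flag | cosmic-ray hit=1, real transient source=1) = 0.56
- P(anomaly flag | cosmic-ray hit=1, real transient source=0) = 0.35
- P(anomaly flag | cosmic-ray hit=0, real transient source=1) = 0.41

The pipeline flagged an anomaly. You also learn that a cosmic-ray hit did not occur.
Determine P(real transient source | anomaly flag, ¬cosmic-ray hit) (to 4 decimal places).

For the numerator, keep only real transient source=true terms: 0.41·0.22 = 0.090200
Normalizer over all consistent configurations: 0.04·0.78 + 0.41·0.22 = 0.121400
Posterior = 0.090200 / 0.121400 ≈ 0.7430

P(real transient source | anomaly flag, ¬cosmic-ray hit) ≈ 0.7430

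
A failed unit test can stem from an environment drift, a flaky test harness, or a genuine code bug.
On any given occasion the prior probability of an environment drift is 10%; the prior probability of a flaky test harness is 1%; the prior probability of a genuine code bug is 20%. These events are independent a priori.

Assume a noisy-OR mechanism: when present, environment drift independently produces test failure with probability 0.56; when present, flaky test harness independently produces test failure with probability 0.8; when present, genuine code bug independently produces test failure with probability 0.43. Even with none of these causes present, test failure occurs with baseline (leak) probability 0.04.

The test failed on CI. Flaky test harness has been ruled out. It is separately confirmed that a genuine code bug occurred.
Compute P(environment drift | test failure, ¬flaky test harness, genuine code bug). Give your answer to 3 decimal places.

Under noisy-OR, P(test failure | causes) = 1 − (1−0.04)·∏(1−qᵢ) over the active causes.
For the numerator, keep only environment drift=true terms: 0.759232*0.1 = 0.075923
Denominator P(test failure | ¬flaky test harness, genuine code bug): 0.4528*0.9 + 0.759232*0.1 = 0.483443
Posterior = 0.075923 / 0.483443 ≈ 0.157

P(environment drift | test failure, ¬flaky test harness, genuine code bug) ≈ 0.157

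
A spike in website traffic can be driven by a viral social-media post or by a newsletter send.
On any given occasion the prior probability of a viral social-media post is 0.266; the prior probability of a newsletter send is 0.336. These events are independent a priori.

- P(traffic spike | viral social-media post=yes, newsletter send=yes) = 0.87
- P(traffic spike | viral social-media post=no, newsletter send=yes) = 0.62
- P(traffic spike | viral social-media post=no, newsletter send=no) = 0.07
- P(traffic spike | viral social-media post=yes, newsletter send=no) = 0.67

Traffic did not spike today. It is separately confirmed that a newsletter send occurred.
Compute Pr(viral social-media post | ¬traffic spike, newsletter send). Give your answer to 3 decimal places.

Pr(viral social-media post | ¬traffic spike, newsletter send) ≈ 0.110

Enumerate both values of viral social-media post and weight by the priors:
  P(¬traffic spike | newsletter send) = 0.38*0.734 + 0.13*0.266
        = 0.278920 + 0.034580 = 0.313500
Keeping only the viral social-media post-present terms gives 0.034580, so
  P(viral social-media post | ¬traffic spike, newsletter send) = 0.034580 / 0.313500 ≈ 0.110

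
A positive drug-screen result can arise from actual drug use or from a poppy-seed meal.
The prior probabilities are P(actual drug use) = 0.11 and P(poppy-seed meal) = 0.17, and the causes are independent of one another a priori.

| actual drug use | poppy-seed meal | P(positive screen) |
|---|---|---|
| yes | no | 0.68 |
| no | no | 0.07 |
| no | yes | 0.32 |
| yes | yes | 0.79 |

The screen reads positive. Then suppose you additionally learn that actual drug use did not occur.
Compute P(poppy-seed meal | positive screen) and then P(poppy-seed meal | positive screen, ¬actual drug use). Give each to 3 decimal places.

P(poppy-seed meal | positive screen) ≈ 0.357; P(poppy-seed meal | positive screen, ¬actual drug use) ≈ 0.484

By total probability over the 4 (actual drug use, poppy-seed meal) configurations:
  P(positive screen) = 0.07·0.89·0.83 + 0.32·0.89·0.17 + 0.68·0.11·0.83 + 0.79·0.11·0.17
        = 0.051709 + 0.048416 + 0.062084 + 0.014773 = 0.176982
Configurations with poppy-seed meal contribute 0.063189, so
  P(poppy-seed meal | positive screen) = 0.063189 / 0.176982 ≈ 0.357

Now condition on the additional information:
For the numerator, keep only poppy-seed meal=true terms: 0.32·0.17 = 0.054400
Denominator P(positive screen | ¬actual drug use): 0.07·0.83 + 0.32·0.17 = 0.112500
Posterior = 0.054400 / 0.112500 ≈ 0.484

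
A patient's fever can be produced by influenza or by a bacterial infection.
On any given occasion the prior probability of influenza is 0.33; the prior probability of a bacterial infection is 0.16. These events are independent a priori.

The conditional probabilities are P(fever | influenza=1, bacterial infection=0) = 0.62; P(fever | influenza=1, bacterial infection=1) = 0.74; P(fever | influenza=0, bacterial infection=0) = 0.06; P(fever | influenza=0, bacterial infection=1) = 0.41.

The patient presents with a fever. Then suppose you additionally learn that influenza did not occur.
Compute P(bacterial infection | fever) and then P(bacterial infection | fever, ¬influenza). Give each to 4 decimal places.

P(bacterial infection | fever) ≈ 0.2876; P(bacterial infection | fever, ¬influenza) ≈ 0.5655

Weight on bacterial infection=true, given the evidence: 0.043952 + 0.039072 = 0.083024
The normalizing constant is 0.06×0.67×0.84 + 0.41×0.67×0.16 + 0.62×0.33×0.84 + 0.74×0.33×0.16 = 0.288656
P(bacterial infection | fever) = 0.083024/0.288656 ≈ 0.2876

Now also conditioning on influenza≠true:
By total probability over both values of bacterial infection:
  P(fever | ¬influenza) = 0.06*0.84 + 0.41*0.16
        = 0.050400 + 0.065600 = 0.116000
Keeping only the bacterial infection-present terms gives 0.065600, so
  P(bacterial infection | fever, ¬influenza) = 0.065600 / 0.116000 ≈ 0.5655
Ruling out influenza raises the posterior on bacterial infection — the flip side of explaining away.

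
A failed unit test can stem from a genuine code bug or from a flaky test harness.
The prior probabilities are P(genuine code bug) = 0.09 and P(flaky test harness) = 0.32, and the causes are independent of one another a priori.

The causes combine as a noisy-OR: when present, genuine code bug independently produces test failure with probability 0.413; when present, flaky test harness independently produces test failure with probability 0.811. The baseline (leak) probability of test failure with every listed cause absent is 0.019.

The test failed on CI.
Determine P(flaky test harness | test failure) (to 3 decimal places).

Under noisy-OR, P(test failure | causes) = 1 − (1−0.019)·∏(1−qᵢ) over the active causes.
Numerator (weight on configurations with flaky test harness): 0.237209 + 0.025666 = 0.262875
The normalizing constant is 0.019×0.91×0.68 + 0.814591×0.91×0.32 + 0.424153×0.09×0.68 + 0.891165×0.09×0.32 = 0.300590
P(flaky test harness | test failure) = 0.262875/0.300590 ≈ 0.875

P(flaky test harness | test failure) ≈ 0.875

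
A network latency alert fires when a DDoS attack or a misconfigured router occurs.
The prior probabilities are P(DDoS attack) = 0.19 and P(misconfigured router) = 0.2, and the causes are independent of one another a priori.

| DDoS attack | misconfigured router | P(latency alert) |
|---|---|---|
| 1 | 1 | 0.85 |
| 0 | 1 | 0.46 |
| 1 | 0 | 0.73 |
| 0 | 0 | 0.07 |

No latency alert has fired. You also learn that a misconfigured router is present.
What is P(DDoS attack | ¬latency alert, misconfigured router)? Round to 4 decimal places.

By total probability over both values of DDoS attack:
  P(¬latency alert | misconfigured router) = 0.54·0.81 + 0.15·0.19
        = 0.437400 + 0.028500 = 0.465900
Configurations with DDoS attack contribute 0.028500, so
  P(DDoS attack | ¬latency alert, misconfigured router) = 0.028500 / 0.465900 ≈ 0.0612

P(DDoS attack | ¬latency alert, misconfigured router) ≈ 0.0612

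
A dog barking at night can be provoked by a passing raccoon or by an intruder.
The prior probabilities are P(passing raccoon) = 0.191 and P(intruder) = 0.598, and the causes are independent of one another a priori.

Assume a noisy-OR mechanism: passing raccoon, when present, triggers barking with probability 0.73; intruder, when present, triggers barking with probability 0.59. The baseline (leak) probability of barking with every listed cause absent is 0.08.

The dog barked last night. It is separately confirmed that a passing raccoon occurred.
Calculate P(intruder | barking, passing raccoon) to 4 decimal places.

P(intruder | barking, passing raccoon) ≈ 0.6400

Under noisy-OR, P(barking | causes) = 1 − (1−0.08)·∏(1−qᵢ) over the active causes.
P(barking | passing raccoon) = 0.7516·0.402 + 0.898156·0.598 = 0.302143 + 0.537097 = 0.839240
Restricting to configurations with intruder present: 0.898156·0.598 = 0.537097.
Hence the posterior is 0.537097/0.839240 ≈ 0.6400.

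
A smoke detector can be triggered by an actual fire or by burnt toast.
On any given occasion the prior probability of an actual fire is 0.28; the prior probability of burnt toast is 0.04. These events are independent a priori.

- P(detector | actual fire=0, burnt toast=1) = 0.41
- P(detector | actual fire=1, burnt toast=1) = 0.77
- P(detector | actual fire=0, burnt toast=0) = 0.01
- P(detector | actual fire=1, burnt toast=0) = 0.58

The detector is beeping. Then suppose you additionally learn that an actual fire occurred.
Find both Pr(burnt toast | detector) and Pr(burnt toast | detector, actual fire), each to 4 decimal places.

P(detector) = 0.01*0.72*0.96 + 0.41*0.72*0.04 + 0.58*0.28*0.96 + 0.77*0.28*0.04 = 0.006912 + 0.011808 + 0.155904 + 0.008624 = 0.183248
Restricting to configurations with burnt toast present: 0.011808 + 0.008624 = 0.020432.
So P(burnt toast | detector) = 0.020432/0.183248 ≈ 0.1115.

Now condition on the additional information:
Numerator (weight on configurations with burnt toast): 0.77*0.04 = 0.030800
Normalizer over all consistent configurations: 0.58*0.96 + 0.77*0.04 = 0.587600
Posterior = 0.030800 / 0.587600 ≈ 0.0524
This is intercausal reasoning (explaining away): once actual fire accounts for the detector, burnt toast becomes less likely.

Pr(burnt toast | detector) ≈ 0.1115; Pr(burnt toast | detector, actual fire) ≈ 0.0524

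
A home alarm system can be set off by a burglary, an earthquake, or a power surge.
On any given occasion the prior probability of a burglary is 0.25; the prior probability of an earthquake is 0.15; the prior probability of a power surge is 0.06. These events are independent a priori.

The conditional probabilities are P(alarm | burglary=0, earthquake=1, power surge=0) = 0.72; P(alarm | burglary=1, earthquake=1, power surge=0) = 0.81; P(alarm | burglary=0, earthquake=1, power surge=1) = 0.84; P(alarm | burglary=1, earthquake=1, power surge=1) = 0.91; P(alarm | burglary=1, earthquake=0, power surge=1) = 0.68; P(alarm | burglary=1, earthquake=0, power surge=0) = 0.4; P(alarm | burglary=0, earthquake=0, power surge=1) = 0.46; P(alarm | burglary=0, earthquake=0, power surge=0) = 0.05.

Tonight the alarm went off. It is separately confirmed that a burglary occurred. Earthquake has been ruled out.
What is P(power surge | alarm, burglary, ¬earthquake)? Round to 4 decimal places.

P(power surge | alarm, burglary, ¬earthquake) ≈ 0.0979

P(alarm | burglary, ¬earthquake) = 0.4×0.94 + 0.68×0.06 = 0.376000 + 0.040800 = 0.416800
Of this, 0.040800 comes from 0.68×0.06 (the power surge=true cases).
P(power surge | alarm, burglary, ¬earthquake) = 0.040800 / 0.416800 ≈ 0.0979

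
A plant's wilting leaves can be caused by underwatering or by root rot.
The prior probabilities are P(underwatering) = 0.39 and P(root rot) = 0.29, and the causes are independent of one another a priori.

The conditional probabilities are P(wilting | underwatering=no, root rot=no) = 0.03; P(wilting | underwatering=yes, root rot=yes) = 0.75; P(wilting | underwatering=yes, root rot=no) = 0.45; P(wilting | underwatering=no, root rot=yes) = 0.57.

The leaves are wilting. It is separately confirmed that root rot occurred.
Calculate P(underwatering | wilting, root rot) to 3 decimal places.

P(underwatering | wilting, root rot) ≈ 0.457

By total probability over both values of underwatering:
  P(wilting | root rot) = 0.57*0.61 + 0.75*0.39
        = 0.347700 + 0.292500 = 0.640200
Keeping only the underwatering-present terms gives 0.292500, so
  P(underwatering | wilting, root rot) = 0.292500 / 0.640200 ≈ 0.457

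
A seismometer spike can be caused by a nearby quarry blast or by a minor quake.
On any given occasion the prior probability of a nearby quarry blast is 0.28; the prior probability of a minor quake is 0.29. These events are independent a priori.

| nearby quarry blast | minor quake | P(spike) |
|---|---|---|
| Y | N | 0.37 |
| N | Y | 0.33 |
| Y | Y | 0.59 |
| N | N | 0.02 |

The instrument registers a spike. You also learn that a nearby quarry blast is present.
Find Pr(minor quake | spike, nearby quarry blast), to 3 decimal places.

By total probability over both values of minor quake:
  P(spike | nearby quarry blast) = 0.37×0.71 + 0.59×0.29
        = 0.262700 + 0.171100 = 0.433800
The terms with minor quake present sum to 0.171100, so
  P(minor quake | spike, nearby quarry blast) = 0.171100 / 0.433800 ≈ 0.394

Pr(minor quake | spike, nearby quarry blast) ≈ 0.394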